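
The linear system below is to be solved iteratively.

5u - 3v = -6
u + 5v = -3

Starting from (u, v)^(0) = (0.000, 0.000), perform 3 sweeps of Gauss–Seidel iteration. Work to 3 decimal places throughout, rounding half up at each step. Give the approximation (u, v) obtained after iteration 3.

(-1.390, -0.322)

Iteration 1:
  u = (-6 - (-3)·0.000) / (5) = -1.200
  v = (-3 - (1)·-1.200) / (5) = -0.360
Iteration 2:
  u = (-6 - (-3)·-0.360) / (5) = -1.416
  v = (-3 - (1)·-1.416) / (5) = -0.317
Iteration 3:
  u = (-6 - (-3)·-0.317) / (5) = -1.390
  v = (-3 - (1)·-1.390) / (5) = -0.322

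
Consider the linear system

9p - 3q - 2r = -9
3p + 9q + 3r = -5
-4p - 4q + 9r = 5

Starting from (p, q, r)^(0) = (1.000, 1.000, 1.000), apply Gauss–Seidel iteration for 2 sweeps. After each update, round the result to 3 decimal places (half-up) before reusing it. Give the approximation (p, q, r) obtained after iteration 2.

Iteration 1:
  p = (-9 - (-3)·1.000 - (-2)·1.000) / (9) = -0.444
  q = (-5 - (3)·-0.444 - (3)·1.000) / (9) = -0.741
  r = (5 - (-4)·-0.444 - (-4)·-0.741) / (9) = 0.029
Iteration 2:
  p = (-9 - (-3)·-0.741 - (-2)·0.029) / (9) = -1.241
  q = (-5 - (3)·-1.241 - (3)·0.029) / (9) = -0.152
  r = (5 - (-4)·-1.241 - (-4)·-0.152) / (9) = -0.064

(-1.241, -0.152, -0.064)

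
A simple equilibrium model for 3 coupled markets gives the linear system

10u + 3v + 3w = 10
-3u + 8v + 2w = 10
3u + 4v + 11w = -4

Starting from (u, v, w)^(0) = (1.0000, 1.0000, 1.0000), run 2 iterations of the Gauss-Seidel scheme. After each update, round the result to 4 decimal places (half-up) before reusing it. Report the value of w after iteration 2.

Iteration 1:
  u = (10 - (3)·1.0000 - (3)·1.0000) / (10) = 0.4000
  v = (10 - (-3)·0.4000 - (2)·1.0000) / (8) = 1.1500
  w = (-4 - (3)·0.4000 - (4)·1.1500) / (11) = -0.8909
Iteration 2:
  u = (10 - (3)·1.1500 - (3)·-0.8909) / (10) = 0.9223
  v = (10 - (-3)·0.9223 - (2)·-0.8909) / (8) = 1.8186
  w = (-4 - (3)·0.9223 - (4)·1.8186) / (11) = -1.2765

-1.2765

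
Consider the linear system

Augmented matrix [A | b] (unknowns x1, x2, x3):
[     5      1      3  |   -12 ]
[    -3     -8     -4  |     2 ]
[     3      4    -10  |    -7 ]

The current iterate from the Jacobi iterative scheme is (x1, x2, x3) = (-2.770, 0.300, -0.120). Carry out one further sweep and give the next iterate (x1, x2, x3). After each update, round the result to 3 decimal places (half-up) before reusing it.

(-2.388, 0.849, -0.011)

One sweep:
  x1 = (-12 - (1)·0.300 - (3)·-0.120) / (5) = -2.388
  x2 = (2 - (-3)·-2.770 - (-4)·-0.120) / (-8) = 0.849
  x3 = (-7 - (3)·-2.770 - (4)·0.300) / (-10) = -0.011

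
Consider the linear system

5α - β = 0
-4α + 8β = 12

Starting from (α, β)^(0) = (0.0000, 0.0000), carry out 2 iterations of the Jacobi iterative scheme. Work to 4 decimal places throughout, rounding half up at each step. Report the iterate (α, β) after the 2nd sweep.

Iteration 1:
  α = (0 - (-1)·0.0000) / (5) = 0.0000
  β = (12 - (-4)·0.0000) / (8) = 1.5000
Iteration 2:
  α = (0 - (-1)·1.5000) / (5) = 0.3000
  β = (12 - (-4)·0.0000) / (8) = 1.5000

(0.3000, 1.5000)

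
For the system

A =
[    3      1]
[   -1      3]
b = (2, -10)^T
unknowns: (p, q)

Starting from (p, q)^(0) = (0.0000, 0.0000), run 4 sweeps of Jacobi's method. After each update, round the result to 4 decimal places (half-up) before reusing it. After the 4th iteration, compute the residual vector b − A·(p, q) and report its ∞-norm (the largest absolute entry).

Iteration 1:
  p = (2 - (1)·0.0000) / (3) = 0.6667
  q = (-10 - (-1)·0.0000) / (3) = -3.3333
Iteration 2:
  p = (2 - (1)·-3.3333) / (3) = 1.7778
  q = (-10 - (-1)·0.6667) / (3) = -3.1111
Iteration 3:
  p = (2 - (1)·-3.1111) / (3) = 1.7037
  q = (-10 - (-1)·1.7778) / (3) = -2.7407
Iteration 4:
  p = (2 - (1)·-2.7407) / (3) = 1.5802
  q = (-10 - (-1)·1.7037) / (3) = -2.7654
Residual b − A·x = (0.0248, -0.1236); ∞-norm = 0.1236

0.1236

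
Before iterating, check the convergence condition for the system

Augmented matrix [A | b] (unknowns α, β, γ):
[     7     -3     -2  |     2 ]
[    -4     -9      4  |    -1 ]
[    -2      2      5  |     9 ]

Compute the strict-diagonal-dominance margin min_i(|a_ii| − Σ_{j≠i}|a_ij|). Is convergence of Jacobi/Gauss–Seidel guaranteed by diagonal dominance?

row 1: |7| − (3+2) = 2
row 2: |-9| − (4+4) = 1
row 3: |5| − (2+2) = 1
minimum over rows = 1 → strictly diagonally dominant (convergence guaranteed)

1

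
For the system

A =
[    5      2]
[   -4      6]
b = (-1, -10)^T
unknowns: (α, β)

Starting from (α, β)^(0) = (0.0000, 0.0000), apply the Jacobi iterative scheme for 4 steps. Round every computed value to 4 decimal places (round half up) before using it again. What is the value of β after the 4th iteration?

-1.3200

Iteration 1:
  α = (-1 - (2)·0.0000) / (5) = -0.2000
  β = (-10 - (-4)·0.0000) / (6) = -1.6667
Iteration 2:
  α = (-1 - (2)·-1.6667) / (5) = 0.4667
  β = (-10 - (-4)·-0.2000) / (6) = -1.8000
Iteration 3:
  α = (-1 - (2)·-1.8000) / (5) = 0.5200
  β = (-10 - (-4)·0.4667) / (6) = -1.3555
Iteration 4:
  α = (-1 - (2)·-1.3555) / (5) = 0.3422
  β = (-10 - (-4)·0.5200) / (6) = -1.3200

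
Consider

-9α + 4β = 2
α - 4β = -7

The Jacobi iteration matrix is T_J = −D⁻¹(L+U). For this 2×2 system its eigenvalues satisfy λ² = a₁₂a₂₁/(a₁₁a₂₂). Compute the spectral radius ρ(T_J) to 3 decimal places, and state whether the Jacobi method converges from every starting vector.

a₁₂a₂₁/(a₁₁a₂₂) = (4)·(1) / ((-9)·(-4)) = 0.111111
ρ = √|0.111111| = √0.111111 = 0.333
ρ < 1, so Jacobi converges

0.333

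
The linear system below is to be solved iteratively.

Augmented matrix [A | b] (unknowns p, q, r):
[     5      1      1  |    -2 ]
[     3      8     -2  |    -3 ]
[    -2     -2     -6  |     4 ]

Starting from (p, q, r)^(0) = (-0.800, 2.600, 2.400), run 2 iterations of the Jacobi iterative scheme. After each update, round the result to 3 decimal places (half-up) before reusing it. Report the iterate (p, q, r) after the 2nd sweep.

(-0.252, -0.167, -0.375)

Iteration 1:
  p = (-2 - (1)·2.600 - (1)·2.400) / (5) = -1.400
  q = (-3 - (3)·-0.800 - (-2)·2.400) / (8) = 0.525
  r = (4 - (-2)·-0.800 - (-2)·2.600) / (-6) = -1.267
Iteration 2:
  p = (-2 - (1)·0.525 - (1)·-1.267) / (5) = -0.252
  q = (-3 - (3)·-1.400 - (-2)·-1.267) / (8) = -0.167
  r = (4 - (-2)·-1.400 - (-2)·0.525) / (-6) = -0.375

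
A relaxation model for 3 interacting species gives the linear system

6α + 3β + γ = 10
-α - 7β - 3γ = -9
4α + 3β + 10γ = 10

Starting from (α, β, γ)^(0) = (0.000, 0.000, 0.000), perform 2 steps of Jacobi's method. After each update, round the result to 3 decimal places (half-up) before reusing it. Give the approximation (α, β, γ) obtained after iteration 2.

Iteration 1:
  α = (10 - (3)·0.000 - (1)·0.000) / (6) = 1.667
  β = (-9 - (-1)·0.000 - (-3)·0.000) / (-7) = 1.286
  γ = (10 - (4)·0.000 - (3)·0.000) / (10) = 1.000
Iteration 2:
  α = (10 - (3)·1.286 - (1)·1.000) / (6) = 0.857
  β = (-9 - (-1)·1.667 - (-3)·1.000) / (-7) = 0.619
  γ = (10 - (4)·1.667 - (3)·1.286) / (10) = -0.053

(0.857, 0.619, -0.053)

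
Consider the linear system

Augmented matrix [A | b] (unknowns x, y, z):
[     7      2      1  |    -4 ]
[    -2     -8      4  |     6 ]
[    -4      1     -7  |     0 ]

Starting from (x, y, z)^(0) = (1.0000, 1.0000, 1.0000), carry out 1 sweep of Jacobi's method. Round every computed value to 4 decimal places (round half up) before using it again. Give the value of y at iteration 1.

-0.5000

Iteration 1:
  x = (-4 - (2)·1.0000 - (1)·1.0000) / (7) = -1.0000
  y = (6 - (-2)·1.0000 - (4)·1.0000) / (-8) = -0.5000
  z = (0 - (-4)·1.0000 - (1)·1.0000) / (-7) = -0.4286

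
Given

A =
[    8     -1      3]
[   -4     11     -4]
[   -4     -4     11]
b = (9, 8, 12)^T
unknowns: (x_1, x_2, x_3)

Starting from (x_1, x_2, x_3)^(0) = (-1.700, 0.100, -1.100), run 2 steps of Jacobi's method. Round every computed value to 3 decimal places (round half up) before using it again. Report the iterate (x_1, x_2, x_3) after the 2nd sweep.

(0.898, 1.476, 1.549)

Iteration 1:
  x_1 = (9 - (-1)·0.100 - (3)·-1.100) / (8) = 1.550
  x_2 = (8 - (-4)·-1.700 - (-4)·-1.100) / (11) = -0.291
  x_3 = (12 - (-4)·-1.700 - (-4)·0.100) / (11) = 0.509
Iteration 2:
  x_1 = (9 - (-1)·-0.291 - (3)·0.509) / (8) = 0.898
  x_2 = (8 - (-4)·1.550 - (-4)·0.509) / (11) = 1.476
  x_3 = (12 - (-4)·1.550 - (-4)·-0.291) / (11) = 1.549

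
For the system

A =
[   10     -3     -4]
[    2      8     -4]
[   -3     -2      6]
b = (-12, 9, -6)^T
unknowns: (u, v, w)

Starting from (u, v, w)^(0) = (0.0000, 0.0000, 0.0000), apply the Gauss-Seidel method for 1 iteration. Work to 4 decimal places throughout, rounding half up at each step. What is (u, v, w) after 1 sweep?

(-1.2000, 1.4250, -1.1250)

Iteration 1:
  u = (-12 - (-3)·0.0000 - (-4)·0.0000) / (10) = -1.2000
  v = (9 - (2)·-1.2000 - (-4)·0.0000) / (8) = 1.4250
  w = (-6 - (-3)·-1.2000 - (-2)·1.4250) / (6) = -1.1250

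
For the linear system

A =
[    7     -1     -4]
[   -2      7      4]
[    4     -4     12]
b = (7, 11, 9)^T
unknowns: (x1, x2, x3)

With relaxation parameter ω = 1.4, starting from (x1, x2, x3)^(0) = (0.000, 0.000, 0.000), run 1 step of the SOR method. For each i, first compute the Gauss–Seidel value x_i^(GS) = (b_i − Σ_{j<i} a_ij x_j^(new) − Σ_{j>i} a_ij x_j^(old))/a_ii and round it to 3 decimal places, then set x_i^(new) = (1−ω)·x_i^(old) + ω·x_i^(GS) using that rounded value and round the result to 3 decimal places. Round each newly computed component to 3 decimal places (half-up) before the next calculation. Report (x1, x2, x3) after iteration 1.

Iteration 1:
  x1: GS value = (7 - (-1)·0.000 - (-4)·0.000) / (7) = 1.000;  x1 ← (1−ω)·0.000 + ω·1.000 = 1.400
  x2: GS value = (11 - (-2)·1.400 - (4)·0.000) / (7) = 1.971;  x2 ← (1−ω)·0.000 + ω·1.971 = 2.759
  x3: GS value = (9 - (4)·1.400 - (-4)·2.759) / (12) = 1.203;  x3 ← (1−ω)·0.000 + ω·1.203 = 1.684

(1.400, 2.759, 1.684)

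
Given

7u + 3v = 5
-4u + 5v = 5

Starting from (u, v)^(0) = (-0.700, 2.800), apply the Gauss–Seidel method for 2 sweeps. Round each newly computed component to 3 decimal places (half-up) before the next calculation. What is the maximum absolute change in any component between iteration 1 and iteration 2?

0.938

Iteration 1:
  u = (5 - (3)·2.800) / (7) = -0.486
  v = (5 - (-4)·-0.486) / (5) = 0.611
Iteration 2:
  u = (5 - (3)·0.611) / (7) = 0.452
  v = (5 - (-4)·0.452) / (5) = 1.362
Change: (0.938, 0.751) → max |·| = 0.938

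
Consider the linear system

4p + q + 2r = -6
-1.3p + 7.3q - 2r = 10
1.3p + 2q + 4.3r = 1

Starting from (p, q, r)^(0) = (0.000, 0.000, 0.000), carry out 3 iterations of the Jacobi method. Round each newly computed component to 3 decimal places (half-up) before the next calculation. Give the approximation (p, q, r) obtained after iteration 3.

(-1.816, 1.034, 0.282)

Iteration 1:
  p = (-6 - (1)·0.000 - (2)·0.000) / (4) = -1.500
  q = (10 - (-1.3)·0.000 - (-2)·0.000) / (7.3) = 1.370
  r = (1 - (1.3)·0.000 - (2)·0.000) / (4.3) = 0.233
Iteration 2:
  p = (-6 - (1)·1.370 - (2)·0.233) / (4) = -1.959
  q = (10 - (-1.3)·-1.500 - (-2)·0.233) / (7.3) = 1.167
  r = (1 - (1.3)·-1.500 - (2)·1.370) / (4.3) = 0.049
Iteration 3:
  p = (-6 - (1)·1.167 - (2)·0.049) / (4) = -1.816
  q = (10 - (-1.3)·-1.959 - (-2)·0.049) / (7.3) = 1.034
  r = (1 - (1.3)·-1.959 - (2)·1.167) / (4.3) = 0.282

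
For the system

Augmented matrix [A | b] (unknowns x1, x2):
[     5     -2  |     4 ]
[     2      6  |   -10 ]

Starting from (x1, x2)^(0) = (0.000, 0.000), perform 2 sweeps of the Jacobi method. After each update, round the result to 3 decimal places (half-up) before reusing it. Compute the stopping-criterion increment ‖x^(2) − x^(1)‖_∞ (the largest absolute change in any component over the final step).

0.667

Iteration 1:
  x1 = (4 - (-2)·0.000) / (5) = 0.800
  x2 = (-10 - (2)·0.000) / (6) = -1.667
Iteration 2:
  x1 = (4 - (-2)·-1.667) / (5) = 0.133
  x2 = (-10 - (2)·0.800) / (6) = -1.933
Change: (-0.667, -0.266) → max |·| = 0.667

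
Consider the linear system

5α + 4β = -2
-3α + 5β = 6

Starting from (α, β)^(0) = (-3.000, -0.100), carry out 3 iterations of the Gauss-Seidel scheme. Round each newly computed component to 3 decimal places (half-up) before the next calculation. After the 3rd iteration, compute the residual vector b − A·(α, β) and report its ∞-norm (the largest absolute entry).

1.019

Iteration 1:
  α = (-2 - (4)·-0.100) / (5) = -0.320
  β = (6 - (-3)·-0.320) / (5) = 1.008
Iteration 2:
  α = (-2 - (4)·1.008) / (5) = -1.206
  β = (6 - (-3)·-1.206) / (5) = 0.476
Iteration 3:
  α = (-2 - (4)·0.476) / (5) = -0.781
  β = (6 - (-3)·-0.781) / (5) = 0.731
Residual b − A·x = (-1.019, 0.002); ∞-norm = 1.019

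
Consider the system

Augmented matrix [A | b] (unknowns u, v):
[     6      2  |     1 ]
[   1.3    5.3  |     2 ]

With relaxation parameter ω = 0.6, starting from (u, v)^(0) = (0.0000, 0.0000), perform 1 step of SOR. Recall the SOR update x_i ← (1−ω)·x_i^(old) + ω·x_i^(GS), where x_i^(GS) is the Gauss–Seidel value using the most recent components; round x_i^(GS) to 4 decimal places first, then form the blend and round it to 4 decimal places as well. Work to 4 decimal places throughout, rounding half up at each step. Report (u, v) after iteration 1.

(0.1000, 0.2117)

Iteration 1:
  u: GS value = (1 - (2)·0.0000) / (6) = 0.1667;  u ← (1−ω)·0.0000 + ω·0.1667 = 0.1000
  v: GS value = (2 - (1.3)·0.1000) / (5.3) = 0.3528;  v ← (1−ω)·0.0000 + ω·0.3528 = 0.2117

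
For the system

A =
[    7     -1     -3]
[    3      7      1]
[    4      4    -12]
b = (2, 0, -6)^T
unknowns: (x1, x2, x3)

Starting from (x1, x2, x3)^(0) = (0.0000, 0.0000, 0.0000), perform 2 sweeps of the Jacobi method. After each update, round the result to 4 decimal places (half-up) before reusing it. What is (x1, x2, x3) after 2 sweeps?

Iteration 1:
  x1 = (2 - (-1)·0.0000 - (-3)·0.0000) / (7) = 0.2857
  x2 = (0 - (3)·0.0000 - (1)·0.0000) / (7) = 0.0000
  x3 = (-6 - (4)·0.0000 - (4)·0.0000) / (-12) = 0.5000
Iteration 2:
  x1 = (2 - (-1)·0.0000 - (-3)·0.5000) / (7) = 0.5000
  x2 = (0 - (3)·0.2857 - (1)·0.5000) / (7) = -0.1939
  x3 = (-6 - (4)·0.2857 - (4)·0.0000) / (-12) = 0.5952

(0.5000, -0.1939, 0.5952)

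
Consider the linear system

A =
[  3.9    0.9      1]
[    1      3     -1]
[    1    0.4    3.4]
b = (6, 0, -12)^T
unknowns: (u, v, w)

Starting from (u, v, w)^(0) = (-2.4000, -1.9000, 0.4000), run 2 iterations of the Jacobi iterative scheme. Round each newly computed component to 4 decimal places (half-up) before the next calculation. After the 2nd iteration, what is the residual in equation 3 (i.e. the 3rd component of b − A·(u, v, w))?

0.8545

Iteration 1:
  u = (6 - (0.9)·-1.9000 - (1)·0.4000) / (3.9) = 1.8744
  v = (0 - (1)·-2.4000 - (-1)·0.4000) / (3) = 0.9333
  w = (-12 - (1)·-2.4000 - (0.4)·-1.9000) / (3.4) = -2.6000
Iteration 2:
  u = (6 - (0.9)·0.9333 - (1)·-2.6000) / (3.9) = 1.9898
  v = (0 - (1)·1.8744 - (-1)·-2.6000) / (3) = -1.4915
  w = (-12 - (1)·1.8744 - (0.4)·0.9333) / (3.4) = -4.1905
Residual b − A·x = (3.7726, -1.7058, 0.8545)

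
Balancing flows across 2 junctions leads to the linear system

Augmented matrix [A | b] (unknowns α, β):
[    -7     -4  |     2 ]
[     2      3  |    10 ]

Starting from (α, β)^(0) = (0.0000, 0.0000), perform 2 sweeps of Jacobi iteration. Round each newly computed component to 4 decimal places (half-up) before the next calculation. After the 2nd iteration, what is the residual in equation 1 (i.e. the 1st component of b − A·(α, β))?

0.7617

Iteration 1:
  α = (2 - (-4)·0.0000) / (-7) = -0.2857
  β = (10 - (2)·0.0000) / (3) = 3.3333
Iteration 2:
  α = (2 - (-4)·3.3333) / (-7) = -2.1905
  β = (10 - (2)·-0.2857) / (3) = 3.5238
Residual b − A·x = (0.7617, 3.8096)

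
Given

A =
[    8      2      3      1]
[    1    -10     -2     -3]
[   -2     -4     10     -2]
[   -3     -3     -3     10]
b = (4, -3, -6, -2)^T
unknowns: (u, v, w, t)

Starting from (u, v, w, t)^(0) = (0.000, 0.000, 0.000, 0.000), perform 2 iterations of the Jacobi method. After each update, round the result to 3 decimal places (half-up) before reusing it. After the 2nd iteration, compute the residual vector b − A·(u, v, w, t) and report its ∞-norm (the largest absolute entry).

Iteration 1:
  u = (4 - (2)·0.000 - (3)·0.000 - (1)·0.000) / (8) = 0.500
  v = (-3 - (1)·0.000 - (-2)·0.000 - (-3)·0.000) / (-10) = 0.300
  w = (-6 - (-2)·0.000 - (-4)·0.000 - (-2)·0.000) / (10) = -0.600
  t = (-2 - (-3)·0.000 - (-3)·0.000 - (-3)·0.000) / (10) = -0.200
Iteration 2:
  u = (4 - (2)·0.300 - (3)·-0.600 - (1)·-0.200) / (8) = 0.675
  v = (-3 - (1)·0.500 - (-2)·-0.600 - (-3)·-0.200) / (-10) = 0.530
  w = (-6 - (-2)·0.500 - (-4)·0.300 - (-2)·-0.200) / (10) = -0.420
  t = (-2 - (-3)·0.500 - (-3)·0.300 - (-3)·-0.600) / (10) = -0.140
Residual b − A·x = (-1.060, 0.365, 1.390, 1.755); ∞-norm = 1.755

1.755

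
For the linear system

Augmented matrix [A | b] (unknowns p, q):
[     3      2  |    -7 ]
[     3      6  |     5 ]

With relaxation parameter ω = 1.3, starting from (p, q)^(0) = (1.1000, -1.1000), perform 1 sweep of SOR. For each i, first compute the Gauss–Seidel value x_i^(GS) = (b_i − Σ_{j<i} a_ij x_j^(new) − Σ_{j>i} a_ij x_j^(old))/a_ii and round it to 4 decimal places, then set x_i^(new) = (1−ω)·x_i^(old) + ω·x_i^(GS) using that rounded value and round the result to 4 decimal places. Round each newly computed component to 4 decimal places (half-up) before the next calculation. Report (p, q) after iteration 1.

Iteration 1:
  p: GS value = (-7 - (2)·-1.1000) / (3) = -1.6000;  p ← (1−ω)·1.1000 + ω·-1.6000 = -2.4100
  q: GS value = (5 - (3)·-2.4100) / (6) = 2.0383;  q ← (1−ω)·-1.1000 + ω·2.0383 = 2.9798

(-2.4100, 2.9798)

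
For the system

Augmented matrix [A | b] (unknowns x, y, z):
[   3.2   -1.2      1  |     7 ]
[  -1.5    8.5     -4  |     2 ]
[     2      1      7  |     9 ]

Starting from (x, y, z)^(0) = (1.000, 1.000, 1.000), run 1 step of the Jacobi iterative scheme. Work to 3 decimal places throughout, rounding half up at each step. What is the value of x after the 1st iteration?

2.250

Iteration 1:
  x = (7 - (-1.2)·1.000 - (1)·1.000) / (3.2) = 2.250
  y = (2 - (-1.5)·1.000 - (-4)·1.000) / (8.5) = 0.882
  z = (9 - (2)·1.000 - (1)·1.000) / (7) = 0.857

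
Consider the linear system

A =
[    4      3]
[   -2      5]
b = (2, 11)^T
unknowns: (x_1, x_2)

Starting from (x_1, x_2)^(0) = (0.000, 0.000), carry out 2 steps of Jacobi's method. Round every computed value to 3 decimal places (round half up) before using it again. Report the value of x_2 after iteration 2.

Iteration 1:
  x_1 = (2 - (3)·0.000) / (4) = 0.500
  x_2 = (11 - (-2)·0.000) / (5) = 2.200
Iteration 2:
  x_1 = (2 - (3)·2.200) / (4) = -1.150
  x_2 = (11 - (-2)·0.500) / (5) = 2.400

2.400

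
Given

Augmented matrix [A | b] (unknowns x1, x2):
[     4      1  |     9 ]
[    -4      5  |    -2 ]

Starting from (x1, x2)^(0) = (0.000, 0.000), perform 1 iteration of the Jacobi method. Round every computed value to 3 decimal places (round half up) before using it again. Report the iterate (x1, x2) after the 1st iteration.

(2.250, -0.400)

Iteration 1:
  x1 = (9 - (1)·0.000) / (4) = 2.250
  x2 = (-2 - (-4)·0.000) / (5) = -0.400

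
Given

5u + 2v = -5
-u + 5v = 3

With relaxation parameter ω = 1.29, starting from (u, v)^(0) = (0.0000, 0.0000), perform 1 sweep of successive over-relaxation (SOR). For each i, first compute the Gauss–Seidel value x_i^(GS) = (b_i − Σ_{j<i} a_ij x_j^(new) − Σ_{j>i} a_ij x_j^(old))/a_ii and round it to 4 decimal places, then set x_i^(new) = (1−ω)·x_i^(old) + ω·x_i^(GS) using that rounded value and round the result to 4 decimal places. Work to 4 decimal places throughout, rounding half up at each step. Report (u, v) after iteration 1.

(-1.2900, 0.4412)

Iteration 1:
  u: GS value = (-5 - (2)·0.0000) / (5) = -1.0000;  u ← (1−ω)·0.0000 + ω·-1.0000 = -1.2900
  v: GS value = (3 - (-1)·-1.2900) / (5) = 0.3420;  v ← (1−ω)·0.0000 + ω·0.3420 = 0.4412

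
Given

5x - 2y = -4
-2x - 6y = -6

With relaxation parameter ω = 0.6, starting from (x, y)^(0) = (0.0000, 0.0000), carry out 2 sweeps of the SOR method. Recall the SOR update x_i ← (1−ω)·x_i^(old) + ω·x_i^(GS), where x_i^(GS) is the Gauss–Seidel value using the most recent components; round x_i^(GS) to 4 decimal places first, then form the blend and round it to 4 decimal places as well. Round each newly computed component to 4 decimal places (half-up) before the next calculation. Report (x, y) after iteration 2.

(-0.5050, 0.9794)

Iteration 1:
  x: GS value = (-4 - (-2)·0.0000) / (5) = -0.8000;  x ← (1−ω)·0.0000 + ω·-0.8000 = -0.4800
  y: GS value = (-6 - (-2)·-0.4800) / (-6) = 1.1600;  y ← (1−ω)·0.0000 + ω·1.1600 = 0.6960
Iteration 2:
  x: GS value = (-4 - (-2)·0.6960) / (5) = -0.5216;  x ← (1−ω)·-0.4800 + ω·-0.5216 = -0.5050
  y: GS value = (-6 - (-2)·-0.5050) / (-6) = 1.1683;  y ← (1−ω)·0.6960 + ω·1.1683 = 0.9794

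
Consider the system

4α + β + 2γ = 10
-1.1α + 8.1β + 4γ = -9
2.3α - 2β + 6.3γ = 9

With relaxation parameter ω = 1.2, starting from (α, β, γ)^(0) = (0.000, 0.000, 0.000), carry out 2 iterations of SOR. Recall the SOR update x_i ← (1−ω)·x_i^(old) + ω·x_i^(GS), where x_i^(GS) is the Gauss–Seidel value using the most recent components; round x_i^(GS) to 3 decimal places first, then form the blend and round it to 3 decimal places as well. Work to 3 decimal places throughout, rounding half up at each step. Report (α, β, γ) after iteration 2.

Iteration 1:
  α: GS value = (10 - (1)·0.000 - (2)·0.000) / (4) = 2.500;  α ← (1−ω)·0.000 + ω·2.500 = 3.000
  β: GS value = (-9 - (-1.1)·3.000 - (4)·0.000) / (8.1) = -0.704;  β ← (1−ω)·0.000 + ω·-0.704 = -0.845
  γ: GS value = (9 - (2.3)·3.000 - (-2)·-0.845) / (6.3) = 0.065;  γ ← (1−ω)·0.000 + ω·0.065 = 0.078
Iteration 2:
  α: GS value = (10 - (1)·-0.845 - (2)·0.078) / (4) = 2.672;  α ← (1−ω)·3.000 + ω·2.672 = 2.606
  β: GS value = (-9 - (-1.1)·2.606 - (4)·0.078) / (8.1) = -0.796;  β ← (1−ω)·-0.845 + ω·-0.796 = -0.786
  γ: GS value = (9 - (2.3)·2.606 - (-2)·-0.786) / (6.3) = 0.228;  γ ← (1−ω)·0.078 + ω·0.228 = 0.258

(2.606, -0.786, 0.258)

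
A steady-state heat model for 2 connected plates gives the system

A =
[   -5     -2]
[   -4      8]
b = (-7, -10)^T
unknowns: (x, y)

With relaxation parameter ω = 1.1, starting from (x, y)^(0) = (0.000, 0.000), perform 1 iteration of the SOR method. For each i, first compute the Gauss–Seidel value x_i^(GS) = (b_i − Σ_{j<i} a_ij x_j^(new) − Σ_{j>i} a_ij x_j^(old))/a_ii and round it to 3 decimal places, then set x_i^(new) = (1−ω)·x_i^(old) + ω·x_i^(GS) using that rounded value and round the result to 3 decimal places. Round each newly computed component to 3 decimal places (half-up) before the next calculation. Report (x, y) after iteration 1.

(1.540, -0.528)

Iteration 1:
  x: GS value = (-7 - (-2)·0.000) / (-5) = 1.400;  x ← (1−ω)·0.000 + ω·1.400 = 1.540
  y: GS value = (-10 - (-4)·1.540) / (8) = -0.480;  y ← (1−ω)·0.000 + ω·-0.480 = -0.528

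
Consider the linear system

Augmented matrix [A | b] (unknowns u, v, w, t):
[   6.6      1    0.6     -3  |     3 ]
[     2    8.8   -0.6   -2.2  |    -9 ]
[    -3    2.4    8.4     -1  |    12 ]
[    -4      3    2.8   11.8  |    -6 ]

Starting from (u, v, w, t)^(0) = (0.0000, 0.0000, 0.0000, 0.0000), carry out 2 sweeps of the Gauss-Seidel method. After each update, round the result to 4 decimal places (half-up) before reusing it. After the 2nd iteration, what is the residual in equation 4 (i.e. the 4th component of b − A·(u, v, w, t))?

Iteration 1:
  u = (3 - (1)·0.0000 - (0.6)·0.0000 - (-3)·0.0000) / (6.6) = 0.4545
  v = (-9 - (2)·0.4545 - (-0.6)·0.0000 - (-2.2)·0.0000) / (8.8) = -1.1260
  w = (12 - (-3)·0.4545 - (2.4)·-1.1260 - (-1)·0.0000) / (8.4) = 1.9126
  t = (-6 - (-4)·0.4545 - (3)·-1.1260 - (2.8)·1.9126) / (11.8) = -0.5220
Iteration 2:
  u = (3 - (1)·-1.1260 - (0.6)·1.9126 - (-3)·-0.5220) / (6.6) = 0.2140
  v = (-9 - (2)·0.2140 - (-0.6)·1.9126 - (-2.2)·-0.5220) / (8.8) = -1.0715
  w = (12 - (-3)·0.2140 - (2.4)·-1.0715 - (-1)·-0.5220) / (8.4) = 1.7490
  t = (-6 - (-4)·0.2140 - (3)·-1.0715 - (2.8)·1.7490) / (11.8) = -0.5785
Residual b − A·x = (-0.1258, -0.2221, -0.0565, -0.0004)

-0.0004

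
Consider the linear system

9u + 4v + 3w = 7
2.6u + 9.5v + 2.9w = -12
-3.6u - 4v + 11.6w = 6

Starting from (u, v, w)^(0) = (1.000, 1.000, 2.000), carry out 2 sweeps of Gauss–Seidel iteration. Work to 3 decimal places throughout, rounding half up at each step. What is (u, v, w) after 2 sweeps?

(1.637, -1.650, 0.456)

Iteration 1:
  u = (7 - (4)·1.000 - (3)·2.000) / (9) = -0.333
  v = (-12 - (2.6)·-0.333 - (2.9)·2.000) / (9.5) = -1.783
  w = (6 - (-3.6)·-0.333 - (-4)·-1.783) / (11.6) = -0.201
Iteration 2:
  u = (7 - (4)·-1.783 - (3)·-0.201) / (9) = 1.637
  v = (-12 - (2.6)·1.637 - (2.9)·-0.201) / (9.5) = -1.650
  w = (6 - (-3.6)·1.637 - (-4)·-1.650) / (11.6) = 0.456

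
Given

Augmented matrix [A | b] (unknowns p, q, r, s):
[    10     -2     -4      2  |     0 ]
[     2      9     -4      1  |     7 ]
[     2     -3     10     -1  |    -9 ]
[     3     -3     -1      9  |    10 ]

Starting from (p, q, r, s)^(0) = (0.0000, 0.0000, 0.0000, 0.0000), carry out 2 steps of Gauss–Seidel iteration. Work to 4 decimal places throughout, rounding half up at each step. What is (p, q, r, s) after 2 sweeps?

Iteration 1:
  p = (0 - (-2)·0.0000 - (-4)·0.0000 - (2)·0.0000) / (10) = 0.0000
  q = (7 - (2)·0.0000 - (-4)·0.0000 - (1)·0.0000) / (9) = 0.7778
  r = (-9 - (2)·0.0000 - (-3)·0.7778 - (-1)·0.0000) / (10) = -0.6667
  s = (10 - (3)·0.0000 - (-3)·0.7778 - (-1)·-0.6667) / (9) = 1.2963
Iteration 2:
  p = (0 - (-2)·0.7778 - (-4)·-0.6667 - (2)·1.2963) / (10) = -0.3704
  q = (7 - (2)·-0.3704 - (-4)·-0.6667 - (1)·1.2963) / (9) = 0.4197
  r = (-9 - (2)·-0.3704 - (-3)·0.4197 - (-1)·1.2963) / (10) = -0.5704
  s = (10 - (3)·-0.3704 - (-3)·0.4197 - (-1)·-0.5704) / (9) = 1.3111

(-0.3704, 0.4197, -0.5704, 1.3111)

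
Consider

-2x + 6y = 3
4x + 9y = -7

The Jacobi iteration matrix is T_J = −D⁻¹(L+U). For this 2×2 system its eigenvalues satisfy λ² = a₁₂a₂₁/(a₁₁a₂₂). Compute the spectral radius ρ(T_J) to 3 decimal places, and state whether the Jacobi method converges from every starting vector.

a₁₂a₂₁/(a₁₁a₂₂) = (6)·(4) / ((-2)·(9)) = -1.333333
ρ = √|-1.333333| = √1.333333 = 1.155
ρ > 1, so Jacobi diverges

1.155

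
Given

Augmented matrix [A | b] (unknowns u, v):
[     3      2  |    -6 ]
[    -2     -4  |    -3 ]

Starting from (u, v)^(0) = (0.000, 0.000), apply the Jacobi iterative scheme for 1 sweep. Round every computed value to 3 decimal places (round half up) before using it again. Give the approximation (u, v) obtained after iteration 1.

(-2.000, 0.750)

Iteration 1:
  u = (-6 - (2)·0.000) / (3) = -2.000
  v = (-3 - (-2)·0.000) / (-4) = 0.750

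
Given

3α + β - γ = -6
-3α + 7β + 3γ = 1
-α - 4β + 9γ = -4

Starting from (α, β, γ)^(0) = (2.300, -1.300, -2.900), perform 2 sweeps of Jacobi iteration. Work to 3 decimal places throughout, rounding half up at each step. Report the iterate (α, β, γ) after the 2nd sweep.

Iteration 1:
  α = (-6 - (1)·-1.300 - (-1)·-2.900) / (3) = -2.533
  β = (1 - (-3)·2.300 - (3)·-2.900) / (7) = 2.371
  γ = (-4 - (-1)·2.300 - (-4)·-1.300) / (9) = -0.767
Iteration 2:
  α = (-6 - (1)·2.371 - (-1)·-0.767) / (3) = -3.046
  β = (1 - (-3)·-2.533 - (3)·-0.767) / (7) = -0.614
  γ = (-4 - (-1)·-2.533 - (-4)·2.371) / (9) = 0.328

(-3.046, -0.614, 0.328)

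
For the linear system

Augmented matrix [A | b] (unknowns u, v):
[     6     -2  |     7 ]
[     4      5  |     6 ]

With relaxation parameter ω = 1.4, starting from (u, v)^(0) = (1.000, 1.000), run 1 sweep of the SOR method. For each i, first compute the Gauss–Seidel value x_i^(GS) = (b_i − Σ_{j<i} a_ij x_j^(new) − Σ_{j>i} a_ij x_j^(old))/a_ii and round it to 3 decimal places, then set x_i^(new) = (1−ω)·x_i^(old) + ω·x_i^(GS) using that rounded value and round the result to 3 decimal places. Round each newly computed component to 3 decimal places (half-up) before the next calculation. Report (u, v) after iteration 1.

Iteration 1:
  u: GS value = (7 - (-2)·1.000) / (6) = 1.500;  u ← (1−ω)·1.000 + ω·1.500 = 1.700
  v: GS value = (6 - (4)·1.700) / (5) = -0.160;  v ← (1−ω)·1.000 + ω·-0.160 = -0.624

(1.700, -0.624)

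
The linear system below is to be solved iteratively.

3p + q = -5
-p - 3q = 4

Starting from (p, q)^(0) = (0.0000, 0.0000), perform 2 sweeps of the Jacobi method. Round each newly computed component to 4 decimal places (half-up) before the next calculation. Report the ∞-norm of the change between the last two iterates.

0.5555

Iteration 1:
  p = (-5 - (1)·0.0000) / (3) = -1.6667
  q = (4 - (-1)·0.0000) / (-3) = -1.3333
Iteration 2:
  p = (-5 - (1)·-1.3333) / (3) = -1.2222
  q = (4 - (-1)·-1.6667) / (-3) = -0.7778
Change: (0.4445, 0.5555) → max |·| = 0.5555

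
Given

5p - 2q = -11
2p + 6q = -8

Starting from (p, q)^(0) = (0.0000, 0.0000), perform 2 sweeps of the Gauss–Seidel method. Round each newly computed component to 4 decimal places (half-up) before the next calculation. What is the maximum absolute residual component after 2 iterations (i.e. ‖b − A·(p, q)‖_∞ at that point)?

0.1600

Iteration 1:
  p = (-11 - (-2)·0.0000) / (5) = -2.2000
  q = (-8 - (2)·-2.2000) / (6) = -0.6000
Iteration 2:
  p = (-11 - (-2)·-0.6000) / (5) = -2.4400
  q = (-8 - (2)·-2.4400) / (6) = -0.5200
Residual b − A·x = (0.1600, 0.0000); ∞-norm = 0.1600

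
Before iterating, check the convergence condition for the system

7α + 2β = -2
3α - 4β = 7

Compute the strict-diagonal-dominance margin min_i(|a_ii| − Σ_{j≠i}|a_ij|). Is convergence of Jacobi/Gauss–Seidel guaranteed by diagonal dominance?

row 1: |7| − (2) = 5
row 2: |-4| − (3) = 1
minimum over rows = 1 → strictly diagonally dominant (convergence guaranteed)

1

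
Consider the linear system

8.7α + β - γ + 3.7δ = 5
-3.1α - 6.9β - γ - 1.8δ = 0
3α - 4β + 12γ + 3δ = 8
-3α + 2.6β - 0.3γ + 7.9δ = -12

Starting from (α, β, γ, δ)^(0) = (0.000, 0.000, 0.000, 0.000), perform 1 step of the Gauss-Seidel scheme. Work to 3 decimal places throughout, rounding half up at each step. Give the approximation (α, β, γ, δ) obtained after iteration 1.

(0.575, -0.258, 0.437, -1.199)

Iteration 1:
  α = (5 - (1)·0.000 - (-1)·0.000 - (3.7)·0.000) / (8.7) = 0.575
  β = (0 - (-3.1)·0.575 - (-1)·0.000 - (-1.8)·0.000) / (-6.9) = -0.258
  γ = (8 - (3)·0.575 - (-4)·-0.258 - (3)·0.000) / (12) = 0.437
  δ = (-12 - (-3)·0.575 - (2.6)·-0.258 - (-0.3)·0.437) / (7.9) = -1.199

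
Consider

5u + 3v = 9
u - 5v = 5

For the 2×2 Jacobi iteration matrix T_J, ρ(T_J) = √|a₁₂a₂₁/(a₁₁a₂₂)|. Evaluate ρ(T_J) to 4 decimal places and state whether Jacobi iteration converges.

a₁₂a₂₁/(a₁₁a₂₂) = (3)·(1) / ((5)·(-5)) = -0.120000
ρ = √|-0.120000| = √0.120000 = 0.3464
ρ < 1, so Jacobi converges

0.3464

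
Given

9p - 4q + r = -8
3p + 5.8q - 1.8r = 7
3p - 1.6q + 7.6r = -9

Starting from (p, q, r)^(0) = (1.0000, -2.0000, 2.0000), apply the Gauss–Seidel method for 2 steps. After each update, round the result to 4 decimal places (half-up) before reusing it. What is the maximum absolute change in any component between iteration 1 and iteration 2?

Iteration 1:
  p = (-8 - (-4)·-2.0000 - (1)·2.0000) / (9) = -2.0000
  q = (7 - (3)·-2.0000 - (-1.8)·2.0000) / (5.8) = 2.8621
  r = (-9 - (3)·-2.0000 - (-1.6)·2.8621) / (7.6) = 0.2078
Iteration 2:
  p = (-8 - (-4)·2.8621 - (1)·0.2078) / (9) = 0.3601
  q = (7 - (3)·0.3601 - (-1.8)·0.2078) / (5.8) = 1.0851
  r = (-9 - (3)·0.3601 - (-1.6)·1.0851) / (7.6) = -1.0979
Change: (2.3601, -1.7770, -1.3057) → max |·| = 2.3601

2.3601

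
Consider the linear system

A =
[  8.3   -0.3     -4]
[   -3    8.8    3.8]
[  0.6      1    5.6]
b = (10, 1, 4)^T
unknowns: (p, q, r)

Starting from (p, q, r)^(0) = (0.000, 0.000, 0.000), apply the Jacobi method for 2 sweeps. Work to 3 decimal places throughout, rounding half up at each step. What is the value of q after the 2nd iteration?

Iteration 1:
  p = (10 - (-0.3)·0.000 - (-4)·0.000) / (8.3) = 1.205
  q = (1 - (-3)·0.000 - (3.8)·0.000) / (8.8) = 0.114
  r = (4 - (0.6)·0.000 - (1)·0.000) / (5.6) = 0.714
Iteration 2:
  p = (10 - (-0.3)·0.114 - (-4)·0.714) / (8.3) = 1.553
  q = (1 - (-3)·1.205 - (3.8)·0.714) / (8.8) = 0.216
  r = (4 - (0.6)·1.205 - (1)·0.114) / (5.6) = 0.565

0.216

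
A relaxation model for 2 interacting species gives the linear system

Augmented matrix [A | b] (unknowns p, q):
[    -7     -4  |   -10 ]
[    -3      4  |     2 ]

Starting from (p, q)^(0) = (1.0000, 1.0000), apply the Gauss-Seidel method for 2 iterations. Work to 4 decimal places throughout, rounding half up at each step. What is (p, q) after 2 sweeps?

(0.7755, 1.0816)

Iteration 1:
  p = (-10 - (-4)·1.0000) / (-7) = 0.8571
  q = (2 - (-3)·0.8571) / (4) = 1.1428
Iteration 2:
  p = (-10 - (-4)·1.1428) / (-7) = 0.7755
  q = (2 - (-3)·0.7755) / (4) = 1.0816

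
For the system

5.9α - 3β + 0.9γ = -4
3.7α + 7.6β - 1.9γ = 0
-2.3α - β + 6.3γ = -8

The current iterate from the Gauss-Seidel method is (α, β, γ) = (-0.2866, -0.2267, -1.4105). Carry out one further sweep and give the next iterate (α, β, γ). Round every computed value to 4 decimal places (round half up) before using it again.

One sweep:
  α = (-4 - (-3)·-0.2267 - (0.9)·-1.4105) / (5.9) = -0.5781
  β = (0 - (3.7)·-0.5781 - (-1.9)·-1.4105) / (7.6) = -0.0712
  γ = (-8 - (-2.3)·-0.5781 - (-1)·-0.0712) / (6.3) = -1.4922

(-0.5781, -0.0712, -1.4922)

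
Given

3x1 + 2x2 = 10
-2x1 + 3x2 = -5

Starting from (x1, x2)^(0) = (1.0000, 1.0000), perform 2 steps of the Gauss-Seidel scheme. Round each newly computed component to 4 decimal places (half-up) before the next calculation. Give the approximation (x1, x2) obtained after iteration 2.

Iteration 1:
  x1 = (10 - (2)·1.0000) / (3) = 2.6667
  x2 = (-5 - (-2)·2.6667) / (3) = 0.1111
Iteration 2:
  x1 = (10 - (2)·0.1111) / (3) = 3.2593
  x2 = (-5 - (-2)·3.2593) / (3) = 0.5062

(3.2593, 0.5062)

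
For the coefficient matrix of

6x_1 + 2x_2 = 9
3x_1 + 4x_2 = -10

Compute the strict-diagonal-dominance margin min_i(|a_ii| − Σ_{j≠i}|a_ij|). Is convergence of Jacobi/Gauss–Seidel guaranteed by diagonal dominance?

1

row 1: |6| − (2) = 4
row 2: |4| − (3) = 1
minimum over rows = 1 → strictly diagonally dominant (convergence guaranteed)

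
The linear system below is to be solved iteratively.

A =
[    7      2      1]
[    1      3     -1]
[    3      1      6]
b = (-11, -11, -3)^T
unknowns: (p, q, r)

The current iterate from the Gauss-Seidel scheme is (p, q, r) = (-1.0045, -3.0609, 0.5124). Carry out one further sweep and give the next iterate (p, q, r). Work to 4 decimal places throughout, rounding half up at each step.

(-0.7701, -3.2392, 0.4249)

One sweep:
  p = (-11 - (2)·-3.0609 - (1)·0.5124) / (7) = -0.7701
  q = (-11 - (1)·-0.7701 - (-1)·0.5124) / (3) = -3.2392
  r = (-3 - (3)·-0.7701 - (1)·-3.2392) / (6) = 0.4249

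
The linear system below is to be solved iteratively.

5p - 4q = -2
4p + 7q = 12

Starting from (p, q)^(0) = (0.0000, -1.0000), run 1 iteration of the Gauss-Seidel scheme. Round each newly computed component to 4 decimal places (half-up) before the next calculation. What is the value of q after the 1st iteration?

2.4000

Iteration 1:
  p = (-2 - (-4)·-1.0000) / (5) = -1.2000
  q = (12 - (4)·-1.2000) / (7) = 2.4000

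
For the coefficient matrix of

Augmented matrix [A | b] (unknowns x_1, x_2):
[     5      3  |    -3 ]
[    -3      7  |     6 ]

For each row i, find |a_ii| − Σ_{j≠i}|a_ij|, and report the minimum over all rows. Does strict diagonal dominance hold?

2

row 1: |5| − (3) = 2
row 2: |7| − (3) = 4
minimum over rows = 2 → strictly diagonally dominant (convergence guaranteed)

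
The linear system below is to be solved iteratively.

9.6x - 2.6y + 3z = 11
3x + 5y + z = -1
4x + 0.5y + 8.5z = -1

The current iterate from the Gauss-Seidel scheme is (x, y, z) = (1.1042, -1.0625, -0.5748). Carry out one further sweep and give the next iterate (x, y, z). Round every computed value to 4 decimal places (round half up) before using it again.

One sweep:
  x = (11 - (-2.6)·-1.0625 - (3)·-0.5748) / (9.6) = 1.0377
  y = (-1 - (3)·1.0377 - (1)·-0.5748) / (5) = -0.7077
  z = (-1 - (4)·1.0377 - (0.5)·-0.7077) / (8.5) = -0.5643

(1.0377, -0.7077, -0.5643)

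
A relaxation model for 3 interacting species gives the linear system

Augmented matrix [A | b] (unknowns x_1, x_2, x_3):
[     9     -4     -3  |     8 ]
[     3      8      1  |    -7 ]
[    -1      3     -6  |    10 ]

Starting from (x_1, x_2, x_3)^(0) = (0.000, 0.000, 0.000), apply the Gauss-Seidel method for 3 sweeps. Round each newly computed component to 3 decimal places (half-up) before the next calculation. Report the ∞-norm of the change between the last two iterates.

0.567

Iteration 1:
  x_1 = (8 - (-4)·0.000 - (-3)·0.000) / (9) = 0.889
  x_2 = (-7 - (3)·0.889 - (1)·0.000) / (8) = -1.208
  x_3 = (10 - (-1)·0.889 - (3)·-1.208) / (-6) = -2.419
Iteration 2:
  x_1 = (8 - (-4)·-1.208 - (-3)·-2.419) / (9) = -0.454
  x_2 = (-7 - (3)·-0.454 - (1)·-2.419) / (8) = -0.402
  x_3 = (10 - (-1)·-0.454 - (3)·-0.402) / (-6) = -1.792
Iteration 3:
  x_1 = (8 - (-4)·-0.402 - (-3)·-1.792) / (9) = 0.113
  x_2 = (-7 - (3)·0.113 - (1)·-1.792) / (8) = -0.693
  x_3 = (10 - (-1)·0.113 - (3)·-0.693) / (-6) = -2.032
Change: (0.567, -0.291, -0.240) → max |·| = 0.567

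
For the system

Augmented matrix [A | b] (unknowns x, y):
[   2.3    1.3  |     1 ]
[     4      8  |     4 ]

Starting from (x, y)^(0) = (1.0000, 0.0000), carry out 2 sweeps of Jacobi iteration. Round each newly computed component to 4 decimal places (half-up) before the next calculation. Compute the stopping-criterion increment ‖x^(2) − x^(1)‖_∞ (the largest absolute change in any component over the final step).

0.2826

Iteration 1:
  x = (1 - (1.3)·0.0000) / (2.3) = 0.4348
  y = (4 - (4)·1.0000) / (8) = 0.0000
Iteration 2:
  x = (1 - (1.3)·0.0000) / (2.3) = 0.4348
  y = (4 - (4)·0.4348) / (8) = 0.2826
Change: (0.0000, 0.2826) → max |·| = 0.2826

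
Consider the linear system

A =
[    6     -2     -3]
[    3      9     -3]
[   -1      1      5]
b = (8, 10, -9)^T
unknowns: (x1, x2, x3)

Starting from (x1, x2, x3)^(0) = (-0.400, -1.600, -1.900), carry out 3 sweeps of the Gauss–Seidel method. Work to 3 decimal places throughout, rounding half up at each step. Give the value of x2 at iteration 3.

Iteration 1:
  x1 = (8 - (-2)·-1.600 - (-3)·-1.900) / (6) = -0.150
  x2 = (10 - (3)·-0.150 - (-3)·-1.900) / (9) = 0.528
  x3 = (-9 - (-1)·-0.150 - (1)·0.528) / (5) = -1.936
Iteration 2:
  x1 = (8 - (-2)·0.528 - (-3)·-1.936) / (6) = 0.541
  x2 = (10 - (3)·0.541 - (-3)·-1.936) / (9) = 0.285
  x3 = (-9 - (-1)·0.541 - (1)·0.285) / (5) = -1.749
Iteration 3:
  x1 = (8 - (-2)·0.285 - (-3)·-1.749) / (6) = 0.554
  x2 = (10 - (3)·0.554 - (-3)·-1.749) / (9) = 0.343
  x3 = (-9 - (-1)·0.554 - (1)·0.343) / (5) = -1.758

0.343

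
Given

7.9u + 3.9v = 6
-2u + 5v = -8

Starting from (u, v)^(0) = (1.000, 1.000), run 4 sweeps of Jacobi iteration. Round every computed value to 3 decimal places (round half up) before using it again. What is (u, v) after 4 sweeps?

(1.282, -1.001)

Iteration 1:
  u = (6 - (3.9)·1.000) / (7.9) = 0.266
  v = (-8 - (-2)·1.000) / (5) = -1.200
Iteration 2:
  u = (6 - (3.9)·-1.200) / (7.9) = 1.352
  v = (-8 - (-2)·0.266) / (5) = -1.494
Iteration 3:
  u = (6 - (3.9)·-1.494) / (7.9) = 1.497
  v = (-8 - (-2)·1.352) / (5) = -1.059
Iteration 4:
  u = (6 - (3.9)·-1.059) / (7.9) = 1.282
  v = (-8 - (-2)·1.497) / (5) = -1.001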